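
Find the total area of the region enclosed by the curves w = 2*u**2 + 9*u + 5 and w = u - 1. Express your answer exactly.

Set the curves equal: 2*u**2 + 9*u + 5 = u - 1, so 2*u**2 + 8*u + 6 = 0, which factors as 2*(u + 1)*(u + 3) = 0. The curves meet at u = -3, -1.
On [-3, -1], w = u - 1 is on top; that piece has area ∫[-3,-1] (-(2*u**2 + 8*u + 6)) du = 8/3.

8/3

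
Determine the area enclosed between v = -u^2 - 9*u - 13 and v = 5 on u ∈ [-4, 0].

The difference (-u^2 - 9*u - 13) - (5) = -u^2 - 9*u - 18 changes sign at u = -3 inside [-4, 0], so split the integral there.
∫[-4,-3] (-u^2 - 9*u - 18) du = 7/6.
∫[-3,0] (-u^2 - 9*u - 18) du = -45/2; the area of that piece is 45/2.
Total area = 7/6 + 45/2 = 71/3.

71/3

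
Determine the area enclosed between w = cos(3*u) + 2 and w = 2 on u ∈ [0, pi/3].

The difference (cos(3*u) + 2) - (2) = cos(3*u) changes sign at u = pi/6 inside [0, pi/3], so split the integral there.
∫[0,pi/6] (cos(3*u)) du = 1/3.
∫[pi/6,pi/3] (cos(3*u)) du = -1/3; the area of that piece is 1/3.
Total area = 1/3 + 1/3 = 2/3.

2/3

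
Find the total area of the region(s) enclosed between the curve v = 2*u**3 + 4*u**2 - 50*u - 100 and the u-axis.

The curve meets the u-axis where 2*u**3 + 4*u**2 - 50*u - 100 = 0, i.e. 2*(u - 5)*(u + 2)*(u + 5) = 0, at u = -5, -2, 5.
On [-5, -2] the curve lies above the axis; ∫[-5,-2] (2*u**3 + 4*u**2 - 50*u - 100) du = 153/2, giving area 153/2.
On [-2, 5] the curve lies below the axis; ∫[-2,5] (2*u**3 + 4*u**2 - 50*u - 100) du = -4459/6, giving area 4459/6.
Total area = 153/2 + 4459/6 = 2459/3.

2459/3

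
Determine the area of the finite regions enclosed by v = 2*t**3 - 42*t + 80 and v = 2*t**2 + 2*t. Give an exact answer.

Set the curves equal: 2*t**3 - 42*t + 80 = 2*t**2 + 2*t, so 2*t**3 - 2*t**2 - 44*t + 80 = 0, which factors as 2*(t - 4)*(t - 2)*(t + 5) = 0. The curves meet at t = -5, 2, 4.
On [-5, 2], v = 2*t**3 - 42*t + 80 is on top; that piece has area ∫[-5,2] (2*t**3 - 2*t**2 - 44*t + 80) dt = 3773/6.
On [2, 4], v = 2*t**2 + 2*t is on top; that piece has area ∫[2,4] (-(2*t**3 - 2*t**2 - 44*t + 80)) dt = 64/3.
Total enclosed area = 3773/6 + 64/3 = 3901/6.

3901/6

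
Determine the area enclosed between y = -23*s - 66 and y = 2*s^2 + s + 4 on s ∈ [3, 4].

On [3, 4], (-23*s - 66) - (2*s^2 + s + 4) = -2*s^2 - 24*s - 70 is ≤ 0 throughout, so the area is a single integral of |-2*s^2 - 24*s - 70|.
∫[3,4] (-2*s^2 - 24*s - 70) ds = -536/3; the area of that piece is 536/3.

536/3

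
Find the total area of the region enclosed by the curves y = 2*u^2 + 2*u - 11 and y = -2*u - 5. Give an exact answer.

Set the curves equal: 2*u^2 + 2*u - 11 = -2*u - 5, so 2*u^2 + 4*u - 6 = 0, which factors as 2*(u - 1)*(u + 3) = 0. The curves meet at u = -3, 1.
On [-3, 1], y = -2*u - 5 is on top; that piece has area ∫[-3,1] (-(2*u^2 + 4*u - 6)) du = 64/3.

64/3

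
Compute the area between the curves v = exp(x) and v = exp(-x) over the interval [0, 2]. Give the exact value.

-2 + exp(-2) + exp(2)

On [0, 2], (exp(x)) - (exp(-x)) = exp(x) - exp(-x) is ≥ 0 throughout, so the area is a single integral of |exp(x) - exp(-x)|.
∫[0,2] (exp(x) - exp(-x)) dx = -2 + exp(-2) + exp(2).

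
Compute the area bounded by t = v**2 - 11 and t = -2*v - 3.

36

Both boundary curves give t as a function of v, so integrate with respect to v. Setting them equal: v**2 + 2*v - 8 = 0, i.e. (v - 2)*(v + 4) = 0, so they meet at v = -4, 2.
For v in [-4, 2], t = v**2 - 11 is on the left; area = ∫[-4,2] (-(v**2 + 2*v - 8)) dv = 36.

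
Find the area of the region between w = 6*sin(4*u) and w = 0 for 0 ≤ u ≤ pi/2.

6

The difference (6*sin(4*u)) - (0) = 6*sin(4*u) changes sign at u = pi/4 inside [0, pi/2], so split the integral there.
∫[0,pi/4] (6*sin(4*u)) du = 3.
∫[pi/4,pi/2] (6*sin(4*u)) du = -3; the area of that piece is 3.
Total area = 3 + 3 = 6.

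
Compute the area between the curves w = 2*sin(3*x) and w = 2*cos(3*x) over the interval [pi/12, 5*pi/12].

4*sqrt(2)/3

On [pi/12, 5*pi/12], (2*sin(3*x)) - (2*cos(3*x)) = 2*sin(3*x) - 2*cos(3*x) is ≥ 0 throughout, so the area is a single integral of |2*sin(3*x) - 2*cos(3*x)|.
∫[pi/12,5*pi/12] (2*sin(3*x) - 2*cos(3*x)) dx = 4*sqrt(2)/3.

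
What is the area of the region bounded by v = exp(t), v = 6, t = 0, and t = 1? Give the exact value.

On [0, 1], (exp(t)) - (6) = exp(t) - 6 is ≤ 0 throughout, so the area is a single integral of |exp(t) - 6|.
∫[0,1] (exp(t) - 6) dt = -7 + exp(1); the area of that piece is 7 - exp(1).

7 - exp(1)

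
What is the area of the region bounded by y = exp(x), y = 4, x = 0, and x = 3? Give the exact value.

The difference (exp(x)) - (4) = exp(x) - 4 changes sign at x = log(4) inside [0, 3], so split the integral there.
∫[0,log(4)] (exp(x) - 4) dx = 3 - log(256); the area of that piece is -3 + log(256).
∫[log(4),3] (exp(x) - 4) dx = -16 + 8*log(2) + exp(3).
Total area = (-3 + log(256)) + (-16 + 8*log(2) + exp(3)) = -19 + 16*log(2) + exp(3).

-19 + 16*log(2) + exp(3)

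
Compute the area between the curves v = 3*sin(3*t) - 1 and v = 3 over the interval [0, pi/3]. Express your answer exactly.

-2 + 4*pi/3

On [0, pi/3], (3*sin(3*t) - 1) - (3) = 3*sin(3*t) - 4 is ≤ 0 throughout, so the area is a single integral of |3*sin(3*t) - 4|.
∫[0,pi/3] (3*sin(3*t) - 4) dt = 2 - 4*pi/3; the area of that piece is -2 + 4*pi/3.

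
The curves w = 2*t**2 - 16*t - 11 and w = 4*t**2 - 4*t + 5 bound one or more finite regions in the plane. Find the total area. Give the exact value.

8/3

Set the curves equal: 2*t**2 - 16*t - 11 = 4*t**2 - 4*t + 5, so -2*t**2 - 12*t - 16 = 0, which factors as -2*(t + 2)*(t + 4) = 0. The curves meet at t = -4, -2.
On [-4, -2], w = 2*t**2 - 16*t - 11 is on top; that piece has area ∫[-4,-2] (-2*t**2 - 12*t - 16) dt = 8/3.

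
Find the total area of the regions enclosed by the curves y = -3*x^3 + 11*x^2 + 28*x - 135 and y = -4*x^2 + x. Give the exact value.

568

Set the curves equal: -3*x^3 + 11*x^2 + 28*x - 135 = -4*x^2 + x, so -3*x^3 + 15*x^2 + 27*x - 135 = 0, which factors as -3*(x - 5)*(x - 3)*(x + 3) = 0. The curves meet at x = -3, 3, 5.
On [-3, 3], y = -4*x^2 + x is on top; that piece has area ∫[-3,3] (-(-3*x^3 + 15*x^2 + 27*x - 135)) dx = 540.
On [3, 5], y = -3*x^3 + 11*x^2 + 28*x - 135 is on top; that piece has area ∫[3,5] (-3*x^3 + 15*x^2 + 27*x - 135) dx = 28.
Total enclosed area = 540 + 28 = 568.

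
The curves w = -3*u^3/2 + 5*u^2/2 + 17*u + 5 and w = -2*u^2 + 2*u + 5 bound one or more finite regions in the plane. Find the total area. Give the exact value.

Set the curves equal: -3*u^3/2 + 5*u^2/2 + 17*u + 5 = -2*u^2 + 2*u + 5, so -3*u^3/2 + 9*u^2/2 + 15*u = 0, which factors as -3*u*(u - 5)*(u + 2)/2 = 0. The curves meet at u = -2, 0, 5.
On [-2, 0], w = -2*u^2 + 2*u + 5 is on top; that piece has area ∫[-2,0] (-(-3*u^3/2 + 9*u^2/2 + 15*u)) du = 12.
On [0, 5], w = -3*u^3/2 + 5*u^2/2 + 17*u + 5 is on top; that piece has area ∫[0,5] (-3*u^3/2 + 9*u^2/2 + 15*u) du = 1125/8.
Total enclosed area = 12 + 1125/8 = 1221/8.

1221/8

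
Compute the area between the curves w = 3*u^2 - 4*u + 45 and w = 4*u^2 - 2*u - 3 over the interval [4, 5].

On [4, 5], (3*u^2 - 4*u + 45) - (4*u^2 - 2*u - 3) = -u^2 - 2*u + 48 is ≥ 0 throughout, so the area is a single integral of |-u^2 - 2*u + 48|.
∫[4,5] (-u^2 - 2*u + 48) du = 56/3.

56/3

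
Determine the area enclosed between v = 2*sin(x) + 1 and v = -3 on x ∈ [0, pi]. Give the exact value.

On [0, pi], (2*sin(x) + 1) - (-3) = 2*sin(x) + 4 is ≥ 0 throughout, so the area is a single integral of |2*sin(x) + 4|.
∫[0,pi] (2*sin(x) + 4) dx = 4 + 4*pi.

4 + 4*pi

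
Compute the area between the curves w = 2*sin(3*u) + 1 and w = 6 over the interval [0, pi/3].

On [0, pi/3], (2*sin(3*u) + 1) - (6) = 2*sin(3*u) - 5 is ≤ 0 throughout, so the area is a single integral of |2*sin(3*u) - 5|.
∫[0,pi/3] (2*sin(3*u) - 5) du = 4/3 - 5*pi/3; the area of that piece is -4/3 + 5*pi/3.

-4/3 + 5*pi/3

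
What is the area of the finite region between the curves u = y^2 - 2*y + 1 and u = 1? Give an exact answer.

4/3

Both boundary curves give u as a function of y, so integrate with respect to y. Setting them equal: y^2 - 2*y = 0, i.e. y*(y - 2) = 0, so they meet at y = 0, 2.
For y in [0, 2], u = y^2 - 2*y + 1 is on the left; area = ∫[0,2] (-(y^2 - 2*y)) dy = 4/3.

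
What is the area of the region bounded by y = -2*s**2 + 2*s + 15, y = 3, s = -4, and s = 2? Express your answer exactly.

The difference (-2*s**2 + 2*s + 15) - (3) = -2*s**2 + 2*s + 12 changes sign at s = -2 inside [-4, 2], so split the integral there.
∫[-4,-2] (-2*s**2 + 2*s + 12) ds = -76/3; the area of that piece is 76/3.
∫[-2,2] (-2*s**2 + 2*s + 12) ds = 112/3.
Total area = 76/3 + 112/3 = 188/3.

188/3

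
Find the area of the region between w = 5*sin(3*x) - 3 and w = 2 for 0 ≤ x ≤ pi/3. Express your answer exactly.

On [0, pi/3], (5*sin(3*x) - 3) - (2) = 5*sin(3*x) - 5 is ≤ 0 throughout, so the area is a single integral of |5*sin(3*x) - 5|.
∫[0,pi/3] (5*sin(3*x) - 5) dx = 10/3 - 5*pi/3; the area of that piece is -10/3 + 5*pi/3.

-10/3 + 5*pi/3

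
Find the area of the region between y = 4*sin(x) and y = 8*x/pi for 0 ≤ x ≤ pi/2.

On [0, pi/2], (4*sin(x)) - (8*x/pi) = -8*x/pi + 4*sin(x) is ≥ 0 throughout, so the area is a single integral of |-8*x/pi + 4*sin(x)|.
∫[0,pi/2] (-8*x/pi + 4*sin(x)) dx = 4 - pi.

4 - pi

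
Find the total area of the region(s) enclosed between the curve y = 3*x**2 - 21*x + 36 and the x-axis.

The curve meets the x-axis where 3*x**2 - 21*x + 36 = 0, i.e. 3*(x - 4)*(x - 3) = 0, at x = 3, 4.
On [3, 4] the curve lies below the axis; ∫[3,4] (3*x**2 - 21*x + 36) dx = -1/2, giving area 1/2.

1/2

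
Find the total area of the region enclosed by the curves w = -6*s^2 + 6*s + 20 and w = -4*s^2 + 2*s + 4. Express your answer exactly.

72

Set the curves equal: -6*s^2 + 6*s + 20 = -4*s^2 + 2*s + 4, so -2*s^2 + 4*s + 16 = 0, which factors as -2*(s - 4)*(s + 2) = 0. The curves meet at s = -2, 4.
On [-2, 4], w = -6*s^2 + 6*s + 20 is on top; that piece has area ∫[-2,4] (-2*s^2 + 4*s + 16) ds = 72.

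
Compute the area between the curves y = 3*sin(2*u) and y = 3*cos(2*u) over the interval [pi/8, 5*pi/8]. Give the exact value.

On [pi/8, 5*pi/8], (3*sin(2*u)) - (3*cos(2*u)) = 3*sin(2*u) - 3*cos(2*u) is ≥ 0 throughout, so the area is a single integral of |3*sin(2*u) - 3*cos(2*u)|.
∫[pi/8,5*pi/8] (3*sin(2*u) - 3*cos(2*u)) du = 3*sqrt(2).

3*sqrt(2)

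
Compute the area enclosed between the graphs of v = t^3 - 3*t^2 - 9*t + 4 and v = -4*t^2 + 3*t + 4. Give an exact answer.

Set the curves equal: t^3 - 3*t^2 - 9*t + 4 = -4*t^2 + 3*t + 4, so t^3 + t^2 - 12*t = 0, which factors as t*(t - 3)*(t + 4) = 0. The curves meet at t = -4, 0, 3.
On [-4, 0], v = t^3 - 3*t^2 - 9*t + 4 is on top; that piece has area ∫[-4,0] (t^3 + t^2 - 12*t) dt = 160/3.
On [0, 3], v = -4*t^2 + 3*t + 4 is on top; that piece has area ∫[0,3] (-(t^3 + t^2 - 12*t)) dt = 99/4.
Total enclosed area = 160/3 + 99/4 = 937/12.

937/12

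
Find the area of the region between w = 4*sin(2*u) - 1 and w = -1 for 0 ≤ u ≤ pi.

8

The difference (4*sin(2*u) - 1) - (-1) = 4*sin(2*u) changes sign at u = pi/2 inside [0, pi], so split the integral there.
∫[0,pi/2] (4*sin(2*u)) du = 4.
∫[pi/2,pi] (4*sin(2*u)) du = -4; the area of that piece is 4.
Total area = 4 + 4 = 8.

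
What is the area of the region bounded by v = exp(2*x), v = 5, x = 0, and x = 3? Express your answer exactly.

-39/2 + 5*log(5) + exp(6)/2

The difference (exp(2*x)) - (5) = exp(2*x) - 5 changes sign at x = log(5)/2 inside [0, 3], so split the integral there.
∫[0,log(5)/2] (exp(2*x) - 5) dx = 2 - 5*log(5)/2; the area of that piece is -2 + 5*log(5)/2.
∫[log(5)/2,3] (exp(2*x) - 5) dx = -35/2 + 5*log(5)/2 + exp(6)/2.
Total area = (-2 + 5*log(5)/2) + (-35/2 + 5*log(5)/2 + exp(6)/2) = -39/2 + 5*log(5) + exp(6)/2.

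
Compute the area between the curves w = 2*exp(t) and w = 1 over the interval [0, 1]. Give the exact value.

On [0, 1], (2*exp(t)) - (1) = 2*exp(t) - 1 is ≥ 0 throughout, so the area is a single integral of |2*exp(t) - 1|.
∫[0,1] (2*exp(t) - 1) dt = -3 + 2*exp(1).

-3 + 2*exp(1)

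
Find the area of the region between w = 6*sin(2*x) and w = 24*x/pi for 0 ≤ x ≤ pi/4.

On [0, pi/4], (6*sin(2*x)) - (24*x/pi) = -24*x/pi + 6*sin(2*x) is ≥ 0 throughout, so the area is a single integral of |-24*x/pi + 6*sin(2*x)|.
∫[0,pi/4] (-24*x/pi + 6*sin(2*x)) dx = 3 - 3*pi/4.

3 - 3*pi/4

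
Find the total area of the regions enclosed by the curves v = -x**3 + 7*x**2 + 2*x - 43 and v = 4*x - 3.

1741/12

Set the curves equal: -x**3 + 7*x**2 + 2*x - 43 = 4*x - 3, so -x**3 + 7*x**2 - 2*x - 40 = 0, which factors as -(x - 5)*(x - 4)*(x + 2) = 0. The curves meet at x = -2, 4, 5.
On [-2, 4], v = 4*x - 3 is on top; that piece has area ∫[-2,4] (-(-x**3 + 7*x**2 - 2*x - 40)) dx = 144.
On [4, 5], v = -x**3 + 7*x**2 + 2*x - 43 is on top; that piece has area ∫[4,5] (-x**3 + 7*x**2 - 2*x - 40) dx = 13/12.
Total enclosed area = 144 + 13/12 = 1741/12.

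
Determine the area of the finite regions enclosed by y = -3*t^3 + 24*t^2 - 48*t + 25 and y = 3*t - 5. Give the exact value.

71/2

Set the curves equal: -3*t^3 + 24*t^2 - 48*t + 25 = 3*t - 5, so -3*t^3 + 24*t^2 - 51*t + 30 = 0, which factors as -3*(t - 5)*(t - 2)*(t - 1) = 0. The curves meet at t = 1, 2, 5.
On [1, 2], y = 3*t - 5 is on top; that piece has area ∫[1,2] (-(-3*t^3 + 24*t^2 - 51*t + 30)) dt = 7/4.
On [2, 5], y = -3*t^3 + 24*t^2 - 48*t + 25 is on top; that piece has area ∫[2,5] (-3*t^3 + 24*t^2 - 51*t + 30) dt = 135/4.
Total enclosed area = 7/4 + 135/4 = 71/2.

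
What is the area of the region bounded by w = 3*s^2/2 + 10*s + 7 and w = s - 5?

2

Set the curves equal: 3*s^2/2 + 10*s + 7 = s - 5, so 3*s^2/2 + 9*s + 12 = 0, which factors as 3*(s + 2)*(s + 4)/2 = 0. The curves meet at s = -4, -2.
On [-4, -2], w = s - 5 is on top; that piece has area ∫[-4,-2] (-(3*s^2/2 + 9*s + 12)) ds = 2.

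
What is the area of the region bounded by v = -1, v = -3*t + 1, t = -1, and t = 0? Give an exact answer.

On [-1, 0], (-1) - (-3*t + 1) = 3*t - 2 is ≤ 0 throughout, so the area is a single integral of |3*t - 2|.
∫[-1,0] (3*t - 2) dt = -7/2; the area of that piece is 7/2.

7/2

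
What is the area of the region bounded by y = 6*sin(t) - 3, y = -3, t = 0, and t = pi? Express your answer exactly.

On [0, pi], (6*sin(t) - 3) - (-3) = 6*sin(t) is ≥ 0 throughout, so the area is a single integral of |6*sin(t)|.
∫[0,pi] (6*sin(t)) dt = 12.

12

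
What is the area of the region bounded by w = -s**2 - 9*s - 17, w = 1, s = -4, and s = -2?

The difference (-s**2 - 9*s - 17) - (1) = -s**2 - 9*s - 18 changes sign at s = -3 inside [-4, -2], so split the integral there.
∫[-4,-3] (-s**2 - 9*s - 18) ds = 7/6.
∫[-3,-2] (-s**2 - 9*s - 18) ds = -11/6; the area of that piece is 11/6.
Total area = 7/6 + 11/6 = 3.

3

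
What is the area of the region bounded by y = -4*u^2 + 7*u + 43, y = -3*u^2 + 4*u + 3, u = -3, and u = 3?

222

On [-3, 3], (-4*u^2 + 7*u + 43) - (-3*u^2 + 4*u + 3) = -u^2 + 3*u + 40 is ≥ 0 throughout, so the area is a single integral of |-u^2 + 3*u + 40|.
∫[-3,3] (-u^2 + 3*u + 40) du = 222.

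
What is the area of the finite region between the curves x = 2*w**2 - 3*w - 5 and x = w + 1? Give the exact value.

Both boundary curves give x as a function of w, so integrate with respect to w. Setting them equal: 2*w**2 - 4*w - 6 = 0, i.e. 2*(w - 3)*(w + 1) = 0, so they meet at w = -1, 3.
For w in [-1, 3], x = 2*w**2 - 3*w - 5 is on the left; area = ∫[-1,3] (-(2*w**2 - 4*w - 6)) dw = 64/3.

64/3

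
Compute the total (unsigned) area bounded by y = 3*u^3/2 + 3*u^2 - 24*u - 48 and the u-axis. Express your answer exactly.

284

The curve meets the u-axis where 3*u^3/2 + 3*u^2 - 24*u - 48 = 0, i.e. 3*(u - 4)*(u + 2)*(u + 4)/2 = 0, at u = -4, -2, 4.
On [-4, -2] the curve lies above the axis; ∫[-4,-2] (3*u^3/2 + 3*u^2 - 24*u - 48) du = 14, giving area 14.
On [-2, 4] the curve lies below the axis; ∫[-2,4] (3*u^3/2 + 3*u^2 - 24*u - 48) du = -270, giving area 270.
Total area = 14 + 270 = 284.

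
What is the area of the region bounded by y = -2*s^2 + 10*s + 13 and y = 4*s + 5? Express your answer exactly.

125/3

Set the curves equal: -2*s^2 + 10*s + 13 = 4*s + 5, so -2*s^2 + 6*s + 8 = 0, which factors as -2*(s - 4)*(s + 1) = 0. The curves meet at s = -1, 4.
On [-1, 4], y = -2*s^2 + 10*s + 13 is on top; that piece has area ∫[-1,4] (-2*s^2 + 6*s + 8) ds = 125/3.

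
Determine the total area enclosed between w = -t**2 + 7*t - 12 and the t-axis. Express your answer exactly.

1/6

The curve meets the t-axis where -t**2 + 7*t - 12 = 0, i.e. -(t - 4)*(t - 3) = 0, at t = 3, 4.
On [3, 4] the curve lies above the axis; ∫[3,4] (-t**2 + 7*t - 12) dt = 1/6, giving area 1/6.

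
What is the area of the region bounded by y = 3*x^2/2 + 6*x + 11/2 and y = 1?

Set the curves equal: 3*x^2/2 + 6*x + 11/2 = 1, so 3*x^2/2 + 6*x + 9/2 = 0, which factors as 3*(x + 1)*(x + 3)/2 = 0. The curves meet at x = -3, -1.
On [-3, -1], y = 1 is on top; that piece has area ∫[-3,-1] (-(3*x^2/2 + 6*x + 9/2)) dx = 2.

2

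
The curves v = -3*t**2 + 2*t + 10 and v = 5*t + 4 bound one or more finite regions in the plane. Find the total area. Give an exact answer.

27/2

Set the curves equal: -3*t**2 + 2*t + 10 = 5*t + 4, so -3*t**2 - 3*t + 6 = 0, which factors as -3*(t - 1)*(t + 2) = 0. The curves meet at t = -2, 1.
On [-2, 1], v = -3*t**2 + 2*t + 10 is on top; that piece has area ∫[-2,1] (-3*t**2 - 3*t + 6) dt = 27/2.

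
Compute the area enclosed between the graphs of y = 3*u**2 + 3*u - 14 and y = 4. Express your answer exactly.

125/2

Set the curves equal: 3*u**2 + 3*u - 14 = 4, so 3*u**2 + 3*u - 18 = 0, which factors as 3*(u - 2)*(u + 3) = 0. The curves meet at u = -3, 2.
On [-3, 2], y = 4 is on top; that piece has area ∫[-3,2] (-(3*u**2 + 3*u - 18)) du = 125/2.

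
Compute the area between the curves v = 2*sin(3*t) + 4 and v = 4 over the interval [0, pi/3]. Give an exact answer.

4/3

On [0, pi/3], (2*sin(3*t) + 4) - (4) = 2*sin(3*t) is ≥ 0 throughout, so the area is a single integral of |2*sin(3*t)|.
∫[0,pi/3] (2*sin(3*t)) dt = 4/3.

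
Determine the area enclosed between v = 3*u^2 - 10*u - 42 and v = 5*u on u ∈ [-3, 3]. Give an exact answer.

227

The difference (3*u^2 - 10*u - 42) - (5*u) = 3*u^2 - 15*u - 42 changes sign at u = -2 inside [-3, 3], so split the integral there.
∫[-3,-2] (3*u^2 - 15*u - 42) du = 29/2.
∫[-2,3] (3*u^2 - 15*u - 42) du = -425/2; the area of that piece is 425/2.
Total area = 29/2 + 425/2 = 227.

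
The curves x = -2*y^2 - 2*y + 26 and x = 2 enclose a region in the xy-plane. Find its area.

343/3

Both boundary curves give x as a function of y, so integrate with respect to y. Setting them equal: -2*y^2 - 2*y + 24 = 0, i.e. -2*(y - 3)*(y + 4) = 0, so they meet at y = -4, 3.
For y in [-4, 3], x = -2*y^2 - 2*y + 26 is on the right; area = ∫[-4,3] (-2*y^2 - 2*y + 24) dy = 343/3.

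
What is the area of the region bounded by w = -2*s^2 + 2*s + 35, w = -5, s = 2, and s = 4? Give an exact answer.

164/3

On [2, 4], (-2*s^2 + 2*s + 35) - (-5) = -2*s^2 + 2*s + 40 is ≥ 0 throughout, so the area is a single integral of |-2*s^2 + 2*s + 40|.
∫[2,4] (-2*s^2 + 2*s + 40) ds = 164/3.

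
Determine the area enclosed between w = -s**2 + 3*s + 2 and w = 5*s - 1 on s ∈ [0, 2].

The difference (-s**2 + 3*s + 2) - (5*s - 1) = -s**2 - 2*s + 3 changes sign at s = 1 inside [0, 2], so split the integral there.
∫[0,1] (-s**2 - 2*s + 3) ds = 5/3.
∫[1,2] (-s**2 - 2*s + 3) ds = -7/3; the area of that piece is 7/3.
Total area = 5/3 + 7/3 = 4.

4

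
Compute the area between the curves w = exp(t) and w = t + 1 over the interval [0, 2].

-5 + exp(2)

On [0, 2], (exp(t)) - (t + 1) = -t + exp(t) - 1 is ≥ 0 throughout, so the area is a single integral of |-t + exp(t) - 1|.
∫[0,2] (-t + exp(t) - 1) dt = -5 + exp(2).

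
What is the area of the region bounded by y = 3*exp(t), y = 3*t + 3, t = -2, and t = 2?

On [-2, 2], (3*exp(t)) - (3*t + 3) = -3*t + 3*exp(t) - 3 is ≥ 0 throughout, so the area is a single integral of |-3*t + 3*exp(t) - 3|.
∫[-2,2] (-3*t + 3*exp(t) - 3) dt = -12 - 3*exp(-2) + 3*exp(2).

-12 - 3*exp(-2) + 3*exp(2)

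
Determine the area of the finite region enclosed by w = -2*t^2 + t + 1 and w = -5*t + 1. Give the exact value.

9

Set the curves equal: -2*t^2 + t + 1 = -5*t + 1, so -2*t^2 + 6*t = 0, which factors as -2*t*(t - 3) = 0. The curves meet at t = 0, 3.
On [0, 3], w = -2*t^2 + t + 1 is on top; that piece has area ∫[0,3] (-2*t^2 + 6*t) dt = 9.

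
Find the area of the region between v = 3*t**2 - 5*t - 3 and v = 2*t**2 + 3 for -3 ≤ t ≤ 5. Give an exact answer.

The difference (3*t**2 - 5*t - 3) - (2*t**2 + 3) = t**2 - 5*t - 6 changes sign at t = -1 inside [-3, 5], so split the integral there.
∫[-3,-1] (t**2 - 5*t - 6) dt = 50/3.
∫[-1,5] (t**2 - 5*t - 6) dt = -54; the area of that piece is 54.
Total area = 50/3 + 54 = 212/3.

212/3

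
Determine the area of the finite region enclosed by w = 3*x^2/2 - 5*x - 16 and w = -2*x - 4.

54

Set the curves equal: 3*x^2/2 - 5*x - 16 = -2*x - 4, so 3*x^2/2 - 3*x - 12 = 0, which factors as 3*(x - 4)*(x + 2)/2 = 0. The curves meet at x = -2, 4.
On [-2, 4], w = -2*x - 4 is on top; that piece has area ∫[-2,4] (-(3*x^2/2 - 3*x - 12)) dx = 54.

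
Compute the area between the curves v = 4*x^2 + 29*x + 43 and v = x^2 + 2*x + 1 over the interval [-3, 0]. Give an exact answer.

The difference (4*x^2 + 29*x + 43) - (x^2 + 2*x + 1) = 3*x^2 + 27*x + 42 changes sign at x = -2 inside [-3, 0], so split the integral there.
∫[-3,-2] (3*x^2 + 27*x + 42) dx = -13/2; the area of that piece is 13/2.
∫[-2,0] (3*x^2 + 27*x + 42) dx = 38.
Total area = 13/2 + 38 = 89/2.

89/2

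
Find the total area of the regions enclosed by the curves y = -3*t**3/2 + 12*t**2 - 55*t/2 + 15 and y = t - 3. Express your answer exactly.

37/8

Set the curves equal: -3*t**3/2 + 12*t**2 - 55*t/2 + 15 = t - 3, so -3*t**3/2 + 12*t**2 - 57*t/2 + 18 = 0, which factors as -3*(t - 4)*(t - 3)*(t - 1)/2 = 0. The curves meet at t = 1, 3, 4.
On [1, 3], y = t - 3 is on top; that piece has area ∫[1,3] (-(-3*t**3/2 + 12*t**2 - 57*t/2 + 18)) dt = 4.
On [3, 4], y = -3*t**3/2 + 12*t**2 - 55*t/2 + 15 is on top; that piece has area ∫[3,4] (-3*t**3/2 + 12*t**2 - 57*t/2 + 18) dt = 5/8.
Total enclosed area = 4 + 5/8 = 37/8.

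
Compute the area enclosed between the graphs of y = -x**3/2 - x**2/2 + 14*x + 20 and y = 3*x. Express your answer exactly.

Set the curves equal: -x**3/2 - x**2/2 + 14*x + 20 = 3*x, so -x**3/2 - x**2/2 + 11*x + 20 = 0, which factors as -(x - 5)*(x + 2)*(x + 4)/2 = 0. The curves meet at x = -4, -2, 5.
On [-4, -2], y = 3*x is on top; that piece has area ∫[-4,-2] (-(-x**3/2 - x**2/2 + 11*x + 20)) dx = 16/3.
On [-2, 5], y = -x**3/2 - x**2/2 + 14*x + 20 is on top; that piece has area ∫[-2,5] (-x**3/2 - x**2/2 + 11*x + 20) dx = 3773/24.
Total enclosed area = 16/3 + 3773/24 = 3901/24.

3901/24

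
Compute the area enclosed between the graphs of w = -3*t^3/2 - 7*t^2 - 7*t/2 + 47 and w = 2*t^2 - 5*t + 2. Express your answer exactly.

Set the curves equal: -3*t^3/2 - 7*t^2 - 7*t/2 + 47 = 2*t^2 - 5*t + 2, so -3*t^3/2 - 9*t^2 + 3*t/2 + 45 = 0, which factors as -3*(t - 2)*(t + 3)*(t + 5)/2 = 0. The curves meet at t = -5, -3, 2.
On [-5, -3], w = 2*t^2 - 5*t + 2 is on top; that piece has area ∫[-5,-3] (-(-3*t^3/2 - 9*t^2 + 3*t/2 + 45)) dt = 12.
On [-3, 2], w = -3*t^3/2 - 7*t^2 - 7*t/2 + 47 is on top; that piece has area ∫[-3,2] (-3*t^3/2 - 9*t^2 + 3*t/2 + 45) dt = 1125/8.
Total enclosed area = 12 + 1125/8 = 1221/8.

1221/8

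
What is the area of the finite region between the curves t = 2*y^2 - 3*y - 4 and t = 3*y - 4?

Both boundary curves give t as a function of y, so integrate with respect to y. Setting them equal: 2*y^2 - 6*y = 0, i.e. 2*y*(y - 3) = 0, so they meet at y = 0, 3.
For y in [0, 3], t = 2*y^2 - 3*y - 4 is on the left; area = ∫[0,3] (-(2*y^2 - 6*y)) dy = 9.

9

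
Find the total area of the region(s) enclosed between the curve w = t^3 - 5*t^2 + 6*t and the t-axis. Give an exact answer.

The curve meets the t-axis where t^3 - 5*t^2 + 6*t = 0, i.e. t*(t - 3)*(t - 2) = 0, at t = 0, 2, 3.
On [0, 2] the curve lies above the axis; ∫[0,2] (t^3 - 5*t^2 + 6*t) dt = 8/3, giving area 8/3.
On [2, 3] the curve lies below the axis; ∫[2,3] (t^3 - 5*t^2 + 6*t) dt = -5/12, giving area 5/12.
Total area = 8/3 + 5/12 = 37/12.

37/12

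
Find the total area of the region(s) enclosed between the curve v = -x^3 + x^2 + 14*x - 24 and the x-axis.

1741/12

The curve meets the x-axis where -x^3 + x^2 + 14*x - 24 = 0, i.e. -(x - 3)*(x - 2)*(x + 4) = 0, at x = -4, 2, 3.
On [-4, 2] the curve lies below the axis; ∫[-4,2] (-x^3 + x^2 + 14*x - 24) dx = -144, giving area 144.
On [2, 3] the curve lies above the axis; ∫[2,3] (-x^3 + x^2 + 14*x - 24) dx = 13/12, giving area 13/12.
Total area = 144 + 13/12 = 1741/12.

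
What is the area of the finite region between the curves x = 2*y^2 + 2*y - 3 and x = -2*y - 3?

8/3

Both boundary curves give x as a function of y, so integrate with respect to y. Setting them equal: 2*y^2 + 4*y = 0, i.e. 2*y*(y + 2) = 0, so they meet at y = -2, 0.
For y in [-2, 0], x = 2*y^2 + 2*y - 3 is on the left; area = ∫[-2,0] (-(2*y^2 + 4*y)) dy = 8/3.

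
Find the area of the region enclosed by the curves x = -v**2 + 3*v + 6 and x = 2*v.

Both boundary curves give x as a function of v, so integrate with respect to v. Setting them equal: -v**2 + v + 6 = 0, i.e. -(v - 3)*(v + 2) = 0, so they meet at v = -2, 3.
For v in [-2, 3], x = -v**2 + 3*v + 6 is on the right; area = ∫[-2,3] (-v**2 + v + 6) dv = 125/6.

125/6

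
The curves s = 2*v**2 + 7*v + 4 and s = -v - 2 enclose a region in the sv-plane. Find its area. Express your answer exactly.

8/3

Both boundary curves give s as a function of v, so integrate with respect to v. Setting them equal: 2*v**2 + 8*v + 6 = 0, i.e. 2*(v + 1)*(v + 3) = 0, so they meet at v = -3, -1.
For v in [-3, -1], s = 2*v**2 + 7*v + 4 is on the left; area = ∫[-3,-1] (-(2*v**2 + 8*v + 6)) dv = 8/3.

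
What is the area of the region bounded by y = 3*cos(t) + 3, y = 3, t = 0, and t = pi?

6

The difference (3*cos(t) + 3) - (3) = 3*cos(t) changes sign at t = pi/2 inside [0, pi], so split the integral there.
∫[0,pi/2] (3*cos(t)) dt = 3.
∫[pi/2,pi] (3*cos(t)) dt = -3; the area of that piece is 3.
Total area = 3 + 3 = 6.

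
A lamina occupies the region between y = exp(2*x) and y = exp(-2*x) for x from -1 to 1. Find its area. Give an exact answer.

The difference (exp(2*x)) - (exp(-2*x)) = exp(2*x) - exp(-2*x) changes sign at x = 0 inside [-1, 1], so split the integral there.
∫[-1,0] (exp(2*x) - exp(-2*x)) dx = -exp(2)/2 - exp(-2)/2 + 1; the area of that piece is -1 + exp(-2)/2 + exp(2)/2.
∫[0,1] (exp(2*x) - exp(-2*x)) dx = -1 + exp(-2)/2 + exp(2)/2.
Total area = (-1 + exp(-2)/2 + exp(2)/2) + (-1 + exp(-2)/2 + exp(2)/2) = -2 + exp(-2) + exp(2).

-2 + exp(-2) + exp(2)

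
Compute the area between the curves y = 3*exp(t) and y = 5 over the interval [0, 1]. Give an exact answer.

The difference (3*exp(t)) - (5) = 3*exp(t) - 5 changes sign at t = log(5/3) inside [0, 1], so split the integral there.
∫[0,log(5/3)] (3*exp(t) - 5) dt = log(243/3125) + 2; the area of that piece is -2 + log(3125/243).
∫[log(5/3),1] (3*exp(t) - 5) dt = -10 - 5*log(3) + 5*log(5) + 3*exp(1).
Total area = (-2 + log(3125/243)) + (-10 - 5*log(3) + 5*log(5) + 3*exp(1)) = -12 - 10*log(3) + 3*exp(1) + 10*log(5).

-12 - 10*log(3) + 3*exp(1) + 10*log(5)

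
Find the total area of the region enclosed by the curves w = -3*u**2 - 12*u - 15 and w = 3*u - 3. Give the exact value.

27/2

Set the curves equal: -3*u**2 - 12*u - 15 = 3*u - 3, so -3*u**2 - 15*u - 12 = 0, which factors as -3*(u + 1)*(u + 4) = 0. The curves meet at u = -4, -1.
On [-4, -1], w = -3*u**2 - 12*u - 15 is on top; that piece has area ∫[-4,-1] (-3*u**2 - 15*u - 12) du = 27/2.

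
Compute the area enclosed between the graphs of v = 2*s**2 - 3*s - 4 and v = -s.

Set the curves equal: 2*s**2 - 3*s - 4 = -s, so 2*s**2 - 2*s - 4 = 0, which factors as 2*(s - 2)*(s + 1) = 0. The curves meet at s = -1, 2.
On [-1, 2], v = -s is on top; that piece has area ∫[-1,2] (-(2*s**2 - 2*s - 4)) ds = 9.

9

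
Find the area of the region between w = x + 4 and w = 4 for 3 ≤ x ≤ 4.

7/2

On [3, 4], (x + 4) - (4) = x is ≥ 0 throughout, so the area is a single integral of |x|.
∫[3,4] (x) dx = 7/2.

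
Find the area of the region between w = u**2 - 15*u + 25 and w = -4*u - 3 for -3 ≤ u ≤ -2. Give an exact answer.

On [-3, -2], (u**2 - 15*u + 25) - (-4*u - 3) = u**2 - 11*u + 28 is ≥ 0 throughout, so the area is a single integral of |u**2 - 11*u + 28|.
∫[-3,-2] (u**2 - 11*u + 28) du = 371/6.

371/6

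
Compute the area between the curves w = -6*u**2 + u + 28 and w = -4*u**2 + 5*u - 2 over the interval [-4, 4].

172

The difference (-6*u**2 + u + 28) - (-4*u**2 + 5*u - 2) = -2*u**2 - 4*u + 30 changes sign at u = 3 inside [-4, 4], so split the integral there.
∫[-4,3] (-2*u**2 - 4*u + 30) du = 490/3.
∫[3,4] (-2*u**2 - 4*u + 30) du = -26/3; the area of that piece is 26/3.
Total area = 490/3 + 26/3 = 172.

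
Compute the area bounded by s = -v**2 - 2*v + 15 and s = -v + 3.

343/6

Both boundary curves give s as a function of v, so integrate with respect to v. Setting them equal: -v**2 - v + 12 = 0, i.e. -(v - 3)*(v + 4) = 0, so they meet at v = -4, 3.
For v in [-4, 3], s = -v**2 - 2*v + 15 is on the right; area = ∫[-4,3] (-v**2 - v + 12) dv = 343/6.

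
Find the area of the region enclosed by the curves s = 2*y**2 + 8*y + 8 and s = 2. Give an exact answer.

8/3

Both boundary curves give s as a function of y, so integrate with respect to y. Setting them equal: 2*y**2 + 8*y + 6 = 0, i.e. 2*(y + 1)*(y + 3) = 0, so they meet at y = -3, -1.
For y in [-3, -1], s = 2*y**2 + 8*y + 8 is on the left; area = ∫[-3,-1] (-(2*y**2 + 8*y + 6)) dy = 8/3.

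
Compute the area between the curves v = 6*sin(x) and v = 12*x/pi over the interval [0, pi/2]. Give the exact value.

6 - 3*pi/2

On [0, pi/2], (6*sin(x)) - (12*x/pi) = -12*x/pi + 6*sin(x) is ≥ 0 throughout, so the area is a single integral of |-12*x/pi + 6*sin(x)|.
∫[0,pi/2] (-12*x/pi + 6*sin(x)) dx = 6 - 3*pi/2.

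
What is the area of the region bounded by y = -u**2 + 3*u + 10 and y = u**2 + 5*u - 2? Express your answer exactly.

Set the curves equal: -u**2 + 3*u + 10 = u**2 + 5*u - 2, so -2*u**2 - 2*u + 12 = 0, which factors as -2*(u - 2)*(u + 3) = 0. The curves meet at u = -3, 2.
On [-3, 2], y = -u**2 + 3*u + 10 is on top; that piece has area ∫[-3,2] (-2*u**2 - 2*u + 12) du = 125/3.

125/3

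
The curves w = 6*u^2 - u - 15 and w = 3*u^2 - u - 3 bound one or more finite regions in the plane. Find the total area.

Set the curves equal: 6*u^2 - u - 15 = 3*u^2 - u - 3, so 3*u^2 - 12 = 0, which factors as 3*(u - 2)*(u + 2) = 0. The curves meet at u = -2, 2.
On [-2, 2], w = 3*u^2 - u - 3 is on top; that piece has area ∫[-2,2] (-(3*u^2 - 12)) du = 32.

32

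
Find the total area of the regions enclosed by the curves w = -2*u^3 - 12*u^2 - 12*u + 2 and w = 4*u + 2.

Set the curves equal: -2*u^3 - 12*u^2 - 12*u + 2 = 4*u + 2, so -2*u^3 - 12*u^2 - 16*u = 0, which factors as -2*u*(u + 2)*(u + 4) = 0. The curves meet at u = -4, -2, 0.
On [-4, -2], w = 4*u + 2 is on top; that piece has area ∫[-4,-2] (-(-2*u^3 - 12*u^2 - 16*u)) du = 8.
On [-2, 0], w = -2*u^3 - 12*u^2 - 12*u + 2 is on top; that piece has area ∫[-2,0] (-2*u^3 - 12*u^2 - 16*u) du = 8.
Total enclosed area = 8 + 8 = 16.

16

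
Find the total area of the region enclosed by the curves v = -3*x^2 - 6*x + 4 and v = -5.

Set the curves equal: -3*x^2 - 6*x + 4 = -5, so -3*x^2 - 6*x + 9 = 0, which factors as -3*(x - 1)*(x + 3) = 0. The curves meet at x = -3, 1.
On [-3, 1], v = -3*x^2 - 6*x + 4 is on top; that piece has area ∫[-3,1] (-3*x^2 - 6*x + 9) dx = 32.

32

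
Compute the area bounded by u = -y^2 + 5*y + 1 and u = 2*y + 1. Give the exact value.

9/2

Both boundary curves give u as a function of y, so integrate with respect to y. Setting them equal: -y^2 + 3*y = 0, i.e. -y*(y - 3) = 0, so they meet at y = 0, 3.
For y in [0, 3], u = -y^2 + 5*y + 1 is on the right; area = ∫[0,3] (-y^2 + 3*y) dy = 9/2.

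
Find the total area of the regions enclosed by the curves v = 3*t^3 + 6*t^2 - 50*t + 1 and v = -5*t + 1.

863/2

Set the curves equal: 3*t^3 + 6*t^2 - 50*t + 1 = -5*t + 1, so 3*t^3 + 6*t^2 - 45*t = 0, which factors as 3*t*(t - 3)*(t + 5) = 0. The curves meet at t = -5, 0, 3.
On [-5, 0], v = 3*t^3 + 6*t^2 - 50*t + 1 is on top; that piece has area ∫[-5,0] (3*t^3 + 6*t^2 - 45*t) dt = 1375/4.
On [0, 3], v = -5*t + 1 is on top; that piece has area ∫[0,3] (-(3*t^3 + 6*t^2 - 45*t)) dt = 351/4.
Total enclosed area = 1375/4 + 351/4 = 863/2.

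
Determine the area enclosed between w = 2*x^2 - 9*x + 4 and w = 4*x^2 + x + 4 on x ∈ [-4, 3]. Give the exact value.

301/3

The difference (2*x^2 - 9*x + 4) - (4*x^2 + x + 4) = -2*x^2 - 10*x changes sign at x = 0 inside [-4, 3], so split the integral there.
∫[-4,0] (-2*x^2 - 10*x) dx = 112/3.
∫[0,3] (-2*x^2 - 10*x) dx = -63; the area of that piece is 63.
Total area = 112/3 + 63 = 301/3.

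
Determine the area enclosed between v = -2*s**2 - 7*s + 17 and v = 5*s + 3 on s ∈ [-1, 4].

The difference (-2*s**2 - 7*s + 17) - (5*s + 3) = -2*s**2 - 12*s + 14 changes sign at s = 1 inside [-1, 4], so split the integral there.
∫[-1,1] (-2*s**2 - 12*s + 14) ds = 80/3.
∫[1,4] (-2*s**2 - 12*s + 14) ds = -90; the area of that piece is 90.
Total area = 80/3 + 90 = 350/3.

350/3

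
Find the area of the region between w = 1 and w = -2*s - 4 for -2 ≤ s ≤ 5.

On [-2, 5], (1) - (-2*s - 4) = 2*s + 5 is ≥ 0 throughout, so the area is a single integral of |2*s + 5|.
∫[-2,5] (2*s + 5) ds = 56.

56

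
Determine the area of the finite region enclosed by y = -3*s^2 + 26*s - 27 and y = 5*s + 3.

Set the curves equal: -3*s^2 + 26*s - 27 = 5*s + 3, so -3*s^2 + 21*s - 30 = 0, which factors as -3*(s - 5)*(s - 2) = 0. The curves meet at s = 2, 5.
On [2, 5], y = -3*s^2 + 26*s - 27 is on top; that piece has area ∫[2,5] (-3*s^2 + 21*s - 30) ds = 27/2.

27/2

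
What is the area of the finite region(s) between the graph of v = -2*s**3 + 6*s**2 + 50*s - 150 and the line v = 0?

The curve meets the s-axis where -2*s**3 + 6*s**2 + 50*s - 150 = 0, i.e. -2*(s - 5)*(s - 3)*(s + 5) = 0, at s = -5, 3, 5.
On [-5, 3] the curve lies below the axis; ∫[-5,3] (-2*s**3 + 6*s**2 + 50*s - 150) ds = -1024, giving area 1024.
On [3, 5] the curve lies above the axis; ∫[3,5] (-2*s**3 + 6*s**2 + 50*s - 150) ds = 24, giving area 24.
Total area = 1024 + 24 = 1048.

1048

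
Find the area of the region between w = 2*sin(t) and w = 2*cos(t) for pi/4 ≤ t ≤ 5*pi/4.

On [pi/4, 5*pi/4], (2*sin(t)) - (2*cos(t)) = 2*sin(t) - 2*cos(t) is ≥ 0 throughout, so the area is a single integral of |2*sin(t) - 2*cos(t)|.
∫[pi/4,5*pi/4] (2*sin(t) - 2*cos(t)) dt = 4*sqrt(2).

4*sqrt(2)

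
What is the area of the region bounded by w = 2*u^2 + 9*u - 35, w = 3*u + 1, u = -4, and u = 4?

222

The difference (2*u^2 + 9*u - 35) - (3*u + 1) = 2*u^2 + 6*u - 36 changes sign at u = 3 inside [-4, 4], so split the integral there.
∫[-4,3] (2*u^2 + 6*u - 36) du = -637/3; the area of that piece is 637/3.
∫[3,4] (2*u^2 + 6*u - 36) du = 29/3.
Total area = 637/3 + 29/3 = 222.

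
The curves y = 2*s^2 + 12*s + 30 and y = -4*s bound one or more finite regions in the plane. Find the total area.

Set the curves equal: 2*s^2 + 12*s + 30 = -4*s, so 2*s^2 + 16*s + 30 = 0, which factors as 2*(s + 3)*(s + 5) = 0. The curves meet at s = -5, -3.
On [-5, -3], y = -4*s is on top; that piece has area ∫[-5,-3] (-(2*s^2 + 16*s + 30)) ds = 8/3.

8/3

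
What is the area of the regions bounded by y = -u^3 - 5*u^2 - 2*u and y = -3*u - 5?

Set the curves equal: -u^3 - 5*u^2 - 2*u = -3*u - 5, so -u^3 - 5*u^2 + u + 5 = 0, which factors as -(u - 1)*(u + 1)*(u + 5) = 0. The curves meet at u = -5, -1, 1.
On [-5, -1], y = -3*u - 5 is on top; that piece has area ∫[-5,-1] (-(-u^3 - 5*u^2 + u + 5)) du = 128/3.
On [-1, 1], y = -u^3 - 5*u^2 - 2*u is on top; that piece has area ∫[-1,1] (-u^3 - 5*u^2 + u + 5) du = 20/3.
Total enclosed area = 128/3 + 20/3 = 148/3.

148/3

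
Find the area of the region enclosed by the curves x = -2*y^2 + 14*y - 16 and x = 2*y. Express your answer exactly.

8/3

Both boundary curves give x as a function of y, so integrate with respect to y. Setting them equal: -2*y^2 + 12*y - 16 = 0, i.e. -2*(y - 4)*(y - 2) = 0, so they meet at y = 2, 4.
For y in [2, 4], x = -2*y^2 + 14*y - 16 is on the right; area = ∫[2,4] (-2*y^2 + 12*y - 16) dy = 8/3.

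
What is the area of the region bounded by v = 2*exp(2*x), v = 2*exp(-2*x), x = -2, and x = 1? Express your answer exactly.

The difference (2*exp(2*x)) - (2*exp(-2*x)) = 2*exp(2*x) - 2*exp(-2*x) changes sign at x = 0 inside [-2, 1], so split the integral there.
∫[-2,0] (2*exp(2*x) - 2*exp(-2*x)) dx = -exp(4) - exp(-4) + 2; the area of that piece is -2 + exp(-4) + exp(4).
∫[0,1] (2*exp(2*x) - 2*exp(-2*x)) dx = -2 + exp(-2) + exp(2).
Total area = (-2 + exp(-4) + exp(4)) + (-2 + exp(-2) + exp(2)) = -4 + exp(-4) + exp(-2) + exp(2) + exp(4).

-4 + exp(-4) + exp(-2) + exp(2) + exp(4)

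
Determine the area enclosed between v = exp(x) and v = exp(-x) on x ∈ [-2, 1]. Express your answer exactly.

-4 + exp(-2) + exp(-1) + exp(1) + exp(2)

The difference (exp(x)) - (exp(-x)) = exp(x) - exp(-x) changes sign at x = 0 inside [-2, 1], so split the integral there.
∫[-2,0] (exp(x) - exp(-x)) dx = -exp(2) - exp(-2) + 2; the area of that piece is -2 + exp(-2) + exp(2).
∫[0,1] (exp(x) - exp(-x)) dx = -2 + exp(-1) + exp(1).
Total area = (-2 + exp(-2) + exp(2)) + (-2 + exp(-1) + exp(1)) = -4 + exp(-2) + exp(-1) + exp(1) + exp(2).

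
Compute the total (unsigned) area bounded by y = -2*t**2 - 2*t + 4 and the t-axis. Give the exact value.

The curve meets the t-axis where -2*t**2 - 2*t + 4 = 0, i.e. -2*(t - 1)*(t + 2) = 0, at t = -2, 1.
On [-2, 1] the curve lies above the axis; ∫[-2,1] (-2*t**2 - 2*t + 4) dt = 9, giving area 9.

9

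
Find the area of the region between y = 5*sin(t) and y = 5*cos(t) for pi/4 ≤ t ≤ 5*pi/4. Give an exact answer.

10*sqrt(2)

On [pi/4, 5*pi/4], (5*sin(t)) - (5*cos(t)) = 5*sin(t) - 5*cos(t) is ≥ 0 throughout, so the area is a single integral of |5*sin(t) - 5*cos(t)|.
∫[pi/4,5*pi/4] (5*sin(t) - 5*cos(t)) dt = 10*sqrt(2).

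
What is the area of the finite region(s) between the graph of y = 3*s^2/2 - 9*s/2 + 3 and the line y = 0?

The curve meets the s-axis where 3*s^2/2 - 9*s/2 + 3 = 0, i.e. 3*(s - 2)*(s - 1)/2 = 0, at s = 1, 2.
On [1, 2] the curve lies below the axis; ∫[1,2] (3*s^2/2 - 9*s/2 + 3) ds = -1/4, giving area 1/4.

1/4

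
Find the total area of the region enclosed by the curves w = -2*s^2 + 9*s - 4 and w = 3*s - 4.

Set the curves equal: -2*s^2 + 9*s - 4 = 3*s - 4, so -2*s^2 + 6*s = 0, which factors as -2*s*(s - 3) = 0. The curves meet at s = 0, 3.
On [0, 3], w = -2*s^2 + 9*s - 4 is on top; that piece has area ∫[0,3] (-2*s^2 + 6*s) ds = 9.

9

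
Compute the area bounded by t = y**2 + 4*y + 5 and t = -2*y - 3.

Both boundary curves give t as a function of y, so integrate with respect to y. Setting them equal: y**2 + 6*y + 8 = 0, i.e. (y + 2)*(y + 4) = 0, so they meet at y = -4, -2.
For y in [-4, -2], t = y**2 + 4*y + 5 is on the left; area = ∫[-4,-2] (-(y**2 + 6*y + 8)) dy = 4/3.

4/3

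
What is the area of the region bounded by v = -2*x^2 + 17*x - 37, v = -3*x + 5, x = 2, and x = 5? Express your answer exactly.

The difference (-2*x^2 + 17*x - 37) - (-3*x + 5) = -2*x^2 + 20*x - 42 changes sign at x = 3 inside [2, 5], so split the integral there.
∫[2,3] (-2*x^2 + 20*x - 42) dx = -14/3; the area of that piece is 14/3.
∫[3,5] (-2*x^2 + 20*x - 42) dx = 32/3.
Total area = 14/3 + 32/3 = 46/3.

46/3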